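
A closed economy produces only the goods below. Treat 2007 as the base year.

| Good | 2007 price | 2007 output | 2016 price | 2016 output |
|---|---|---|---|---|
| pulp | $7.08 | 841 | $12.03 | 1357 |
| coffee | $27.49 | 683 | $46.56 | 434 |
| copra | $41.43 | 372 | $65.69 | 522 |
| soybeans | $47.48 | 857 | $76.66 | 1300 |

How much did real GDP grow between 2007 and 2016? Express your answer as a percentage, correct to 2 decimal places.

Real GDP 2007 = Nominal GDP 2007 = 7.08·841 + 27.49·683 + 41.43·372 + 47.48·857 = 80832.27.
Real GDP 2016 (at 2007 prices) = 7.08·1357 + 27.49·434 + 41.43·522 + 47.48·1300 = 104888.68.
Real growth = 104888.68/80832.27 − 1 = 0.2976.

29.76%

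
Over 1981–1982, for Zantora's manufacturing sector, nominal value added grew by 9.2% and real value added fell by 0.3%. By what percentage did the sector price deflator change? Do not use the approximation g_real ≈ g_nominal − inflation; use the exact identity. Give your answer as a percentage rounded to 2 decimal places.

9.53%

(1 + g_nom) = (1 + g_real)(1 + π), so π = 1.0920 / 0.9970 − 1 = 0.09529.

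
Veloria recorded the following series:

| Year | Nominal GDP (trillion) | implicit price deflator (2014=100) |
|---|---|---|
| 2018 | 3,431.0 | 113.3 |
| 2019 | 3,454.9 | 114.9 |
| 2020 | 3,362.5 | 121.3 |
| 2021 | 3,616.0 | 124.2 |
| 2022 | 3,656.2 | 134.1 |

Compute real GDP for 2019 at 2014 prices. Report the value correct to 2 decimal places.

3,006.88 trillion

Real GDP 2019 = 3454.9 / 1.149 = 3006.88.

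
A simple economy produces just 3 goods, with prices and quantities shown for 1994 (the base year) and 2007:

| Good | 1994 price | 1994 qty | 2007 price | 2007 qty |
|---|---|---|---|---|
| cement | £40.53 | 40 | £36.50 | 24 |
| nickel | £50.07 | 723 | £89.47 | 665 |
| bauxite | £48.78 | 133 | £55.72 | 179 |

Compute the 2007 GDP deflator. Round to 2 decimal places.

Nominal GDP 2007 = 36.50·24 + 89.47·665 + 55.72·179 = 70347.43.
Real GDP 2007 (at 1994 prices) = 40.53·24 + 50.07·665 + 48.78·179 = 43000.89.
Deflator = Nominal/Real × 100 = 70347.43/43000.89 × 100 = 163.595.

163.60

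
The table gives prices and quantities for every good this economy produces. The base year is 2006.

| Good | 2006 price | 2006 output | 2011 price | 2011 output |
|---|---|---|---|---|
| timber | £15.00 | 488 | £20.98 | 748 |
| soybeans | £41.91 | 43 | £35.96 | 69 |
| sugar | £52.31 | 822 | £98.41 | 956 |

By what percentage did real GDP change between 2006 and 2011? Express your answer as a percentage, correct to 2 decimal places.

23.02%

Real GDP 2006 = Nominal GDP 2006 = 15.00·488 + 41.91·43 + 52.31·822 = 52120.95.
Real GDP 2011 (at 2006 prices) = 15.00·748 + 41.91·69 + 52.31·956 = 64120.15.
Real growth = 64120.15/52120.95 − 1 = 0.2302.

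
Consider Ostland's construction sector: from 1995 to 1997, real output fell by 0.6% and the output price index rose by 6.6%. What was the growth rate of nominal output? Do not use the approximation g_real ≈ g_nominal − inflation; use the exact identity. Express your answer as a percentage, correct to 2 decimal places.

(1 + g_nom) = (1 + g_real)(1 + π) = 0.9940 × 1.0660 = 1.05960.

5.96%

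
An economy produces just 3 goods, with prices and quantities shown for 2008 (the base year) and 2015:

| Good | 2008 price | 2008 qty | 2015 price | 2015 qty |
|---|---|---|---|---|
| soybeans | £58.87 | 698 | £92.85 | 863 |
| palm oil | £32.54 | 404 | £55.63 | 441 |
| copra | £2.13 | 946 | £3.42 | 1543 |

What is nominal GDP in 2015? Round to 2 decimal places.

£109939.44

Nominal GDP 2015 = Σ (p_2015 × q_2015) = 92.85·863 + 55.63·441 + 3.42·1543 = 109939.44.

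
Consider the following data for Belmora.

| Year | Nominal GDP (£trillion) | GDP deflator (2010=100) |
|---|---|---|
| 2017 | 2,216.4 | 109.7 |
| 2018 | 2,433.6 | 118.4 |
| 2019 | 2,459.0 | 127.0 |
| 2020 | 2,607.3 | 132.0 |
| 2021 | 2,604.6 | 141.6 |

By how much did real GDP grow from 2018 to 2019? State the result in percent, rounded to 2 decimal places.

Real GDP 2018 = 2433.6/1.184 = 2055.41.
Real GDP 2019 = 2459.0/1.270 = 1936.22.
Change = 1936.22/2055.41 − 1 = -0.0580.

-5.80%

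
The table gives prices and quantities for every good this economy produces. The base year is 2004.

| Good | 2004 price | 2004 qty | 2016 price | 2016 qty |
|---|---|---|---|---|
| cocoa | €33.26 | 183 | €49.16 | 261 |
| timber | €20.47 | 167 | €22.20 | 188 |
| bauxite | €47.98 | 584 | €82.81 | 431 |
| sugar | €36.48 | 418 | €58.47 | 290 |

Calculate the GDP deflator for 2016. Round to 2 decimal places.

159.07

Nominal GDP 2016 = 49.16·261 + 22.20·188 + 82.81·431 + 58.47·290 = 69651.77.
Real GDP 2016 (at 2004 prices) = 33.26·261 + 20.47·188 + 47.98·431 + 36.48·290 = 43787.80.
Deflator = Nominal/Real × 100 = 69651.77/43787.80 × 100 = 159.067.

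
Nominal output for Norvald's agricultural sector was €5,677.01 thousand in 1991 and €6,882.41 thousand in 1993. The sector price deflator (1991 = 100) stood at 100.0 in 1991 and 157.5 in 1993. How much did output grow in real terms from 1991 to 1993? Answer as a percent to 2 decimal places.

-23.03%

Real output 1991 = 5677.01 / 1.000 = 5677.01.
Real output 1993 = 6882.41 / 1.575 = 4369.78.
Real growth = 4369.78 / 5677.01 − 1 = -0.2303.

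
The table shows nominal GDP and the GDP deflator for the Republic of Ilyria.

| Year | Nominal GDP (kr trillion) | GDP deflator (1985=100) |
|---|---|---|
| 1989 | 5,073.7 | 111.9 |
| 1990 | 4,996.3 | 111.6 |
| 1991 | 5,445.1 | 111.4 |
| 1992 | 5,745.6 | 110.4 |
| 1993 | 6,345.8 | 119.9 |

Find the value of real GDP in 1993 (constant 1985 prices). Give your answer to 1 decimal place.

Real GDP 1993 = 6345.8 / 1.199 = 5292.58.

kr 5,292.6 trillion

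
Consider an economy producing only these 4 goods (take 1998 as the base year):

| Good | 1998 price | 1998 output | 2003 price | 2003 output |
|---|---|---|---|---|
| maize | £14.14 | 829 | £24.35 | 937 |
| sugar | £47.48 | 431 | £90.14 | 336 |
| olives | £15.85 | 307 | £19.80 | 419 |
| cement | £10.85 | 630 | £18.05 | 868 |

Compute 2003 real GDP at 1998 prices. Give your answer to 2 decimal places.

Real GDP 2003 = Σ (p_1998 × q_2003) = 14.14·937 + 47.48·336 + 15.85·419 + 10.85·868 = 45261.41.

£45261.41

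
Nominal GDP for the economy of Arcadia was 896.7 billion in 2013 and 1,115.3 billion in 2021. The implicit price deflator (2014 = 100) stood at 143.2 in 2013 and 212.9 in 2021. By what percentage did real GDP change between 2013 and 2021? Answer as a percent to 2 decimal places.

Real GDP 2013 = 896.7 / 1.432 = 626.19.
Real GDP 2021 = 1115.3 / 2.129 = 523.86.
Real growth = 523.86 / 626.19 − 1 = -0.1634.

-16.34%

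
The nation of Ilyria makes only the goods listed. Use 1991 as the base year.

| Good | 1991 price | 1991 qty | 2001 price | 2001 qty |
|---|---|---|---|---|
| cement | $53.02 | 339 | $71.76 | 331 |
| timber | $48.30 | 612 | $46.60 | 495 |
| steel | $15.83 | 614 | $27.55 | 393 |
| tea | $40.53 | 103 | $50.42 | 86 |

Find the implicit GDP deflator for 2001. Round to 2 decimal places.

Nominal GDP 2001 = 71.76·331 + 46.60·495 + 27.55·393 + 50.42·86 = 61982.83.
Real GDP 2001 (at 1991 prices) = 53.02·331 + 48.30·495 + 15.83·393 + 40.53·86 = 51164.89.
Deflator = Nominal/Real × 100 = 61982.83/51164.89 × 100 = 121.143.

121.14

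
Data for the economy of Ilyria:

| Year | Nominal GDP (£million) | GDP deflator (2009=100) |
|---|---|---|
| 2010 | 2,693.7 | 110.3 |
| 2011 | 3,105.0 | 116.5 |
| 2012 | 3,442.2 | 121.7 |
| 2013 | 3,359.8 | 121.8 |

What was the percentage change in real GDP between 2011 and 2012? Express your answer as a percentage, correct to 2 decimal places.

Real GDP 2011 = 3105.0/1.165 = 2665.24.
Real GDP 2012 = 3442.2/1.217 = 2828.43.
Change = 2828.43/2665.24 − 1 = 0.0612.

6.12%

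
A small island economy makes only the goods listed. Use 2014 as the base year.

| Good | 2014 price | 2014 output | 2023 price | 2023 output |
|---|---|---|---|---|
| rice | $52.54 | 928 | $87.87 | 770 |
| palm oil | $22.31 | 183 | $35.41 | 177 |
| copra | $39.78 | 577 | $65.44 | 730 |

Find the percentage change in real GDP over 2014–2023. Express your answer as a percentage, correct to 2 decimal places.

Real GDP 2014 = Nominal GDP 2014 = 52.54·928 + 22.31·183 + 39.78·577 = 75792.91.
Real GDP 2023 (at 2014 prices) = 52.54·770 + 22.31·177 + 39.78·730 = 73444.07.
Real growth = 73444.07/75792.91 − 1 = -0.0310.

-3.10%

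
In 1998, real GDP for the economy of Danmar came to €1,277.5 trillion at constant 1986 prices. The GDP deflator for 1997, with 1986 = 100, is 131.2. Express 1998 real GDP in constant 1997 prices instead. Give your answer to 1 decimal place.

Real GDP in 1997 prices = Real GDP in 1986 prices × (P_1997/P_1986) = 1277.5 × 1.312 = 1676.08.

€1,676.1 trillion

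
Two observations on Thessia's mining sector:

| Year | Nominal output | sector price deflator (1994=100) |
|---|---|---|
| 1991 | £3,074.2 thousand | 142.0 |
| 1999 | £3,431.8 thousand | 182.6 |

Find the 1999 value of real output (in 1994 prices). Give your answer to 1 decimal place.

Real output = Nominal / (sector price deflator/100) = 3431.8 / 1.826 = 1879.41.

£1,879.4 thousand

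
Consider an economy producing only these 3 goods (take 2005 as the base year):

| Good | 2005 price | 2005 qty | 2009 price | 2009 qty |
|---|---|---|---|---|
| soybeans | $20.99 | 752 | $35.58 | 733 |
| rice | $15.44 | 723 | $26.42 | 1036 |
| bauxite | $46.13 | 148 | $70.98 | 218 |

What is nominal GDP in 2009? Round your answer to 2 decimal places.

Nominal GDP 2009 = Σ (p_2009 × q_2009) = 35.58·733 + 26.42·1036 + 70.98·218 = 68924.90.

$68924.90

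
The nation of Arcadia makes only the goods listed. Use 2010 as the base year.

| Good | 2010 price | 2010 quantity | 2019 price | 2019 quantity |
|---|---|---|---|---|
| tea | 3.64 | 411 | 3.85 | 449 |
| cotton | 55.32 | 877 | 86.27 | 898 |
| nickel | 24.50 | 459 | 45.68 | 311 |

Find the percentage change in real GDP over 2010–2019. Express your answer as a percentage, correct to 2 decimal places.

-3.80%

Real GDP 2010 = Nominal GDP 2010 = 3.64·411 + 55.32·877 + 24.50·459 = 61257.18.
Real GDP 2019 (at 2010 prices) = 3.64·449 + 55.32·898 + 24.50·311 = 58931.22.
Real growth = 58931.22/61257.18 − 1 = -0.0380.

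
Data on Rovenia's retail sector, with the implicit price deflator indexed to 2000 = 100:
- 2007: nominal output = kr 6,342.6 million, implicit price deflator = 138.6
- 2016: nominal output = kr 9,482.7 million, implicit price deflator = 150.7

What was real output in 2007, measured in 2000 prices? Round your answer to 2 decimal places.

kr 4,576.19 million

Real output = Nominal / (implicit price deflator/100) = 6342.6 / 1.386 = 4576.19.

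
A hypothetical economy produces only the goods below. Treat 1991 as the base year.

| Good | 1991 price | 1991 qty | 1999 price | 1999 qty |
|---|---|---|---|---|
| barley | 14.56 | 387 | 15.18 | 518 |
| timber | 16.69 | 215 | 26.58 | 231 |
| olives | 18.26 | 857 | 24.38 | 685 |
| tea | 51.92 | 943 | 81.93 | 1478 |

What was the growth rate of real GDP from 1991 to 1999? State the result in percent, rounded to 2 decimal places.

36.31%

Real GDP 1991 = Nominal GDP 1991 = 14.56·387 + 16.69·215 + 18.26·857 + 51.92·943 = 73832.45.
Real GDP 1999 (at 1991 prices) = 14.56·518 + 16.69·231 + 18.26·685 + 51.92·1478 = 100643.33.
Real growth = 100643.33/73832.45 − 1 = 0.3631.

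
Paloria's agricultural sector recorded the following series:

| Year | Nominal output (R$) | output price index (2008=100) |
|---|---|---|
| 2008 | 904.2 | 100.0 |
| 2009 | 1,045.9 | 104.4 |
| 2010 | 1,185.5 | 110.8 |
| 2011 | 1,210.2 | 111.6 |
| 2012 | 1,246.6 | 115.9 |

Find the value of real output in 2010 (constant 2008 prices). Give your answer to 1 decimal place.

R$1,069.9

Real output 2010 = 1185.5 / 1.108 = 1069.95.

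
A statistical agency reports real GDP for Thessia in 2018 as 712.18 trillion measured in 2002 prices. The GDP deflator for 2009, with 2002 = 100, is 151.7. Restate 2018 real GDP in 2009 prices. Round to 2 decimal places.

Real GDP in 2009 prices = Real GDP in 2002 prices × (P_2009/P_2002) = 712.18 × 1.517 = 1080.38.

1,080.38 trillion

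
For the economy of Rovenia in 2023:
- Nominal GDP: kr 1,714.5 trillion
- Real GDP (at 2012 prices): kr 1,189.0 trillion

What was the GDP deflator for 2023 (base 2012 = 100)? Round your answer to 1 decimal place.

144.2

GDP deflator = (Nominal / Real) × 100 = 1714.5 / 1189.0 × 100 = 144.20.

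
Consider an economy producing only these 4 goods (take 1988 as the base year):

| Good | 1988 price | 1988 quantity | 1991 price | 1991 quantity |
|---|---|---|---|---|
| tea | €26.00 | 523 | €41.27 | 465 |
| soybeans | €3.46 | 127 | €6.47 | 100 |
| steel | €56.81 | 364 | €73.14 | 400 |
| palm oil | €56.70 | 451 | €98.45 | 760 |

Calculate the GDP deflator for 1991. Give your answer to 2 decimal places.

158.35

Nominal GDP 1991 = 41.27·465 + 6.47·100 + 73.14·400 + 98.45·760 = 123915.55.
Real GDP 1991 (at 1988 prices) = 26.00·465 + 3.46·100 + 56.81·400 + 56.70·760 = 78252.00.
Deflator = Nominal/Real × 100 = 123915.55/78252.00 × 100 = 158.354.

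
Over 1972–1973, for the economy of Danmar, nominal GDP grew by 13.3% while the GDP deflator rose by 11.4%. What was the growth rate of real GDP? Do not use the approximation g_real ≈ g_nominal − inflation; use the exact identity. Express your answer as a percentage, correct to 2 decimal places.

(1 + g_nom) = (1 + g_real)(1 + π), so g_real = 1.1330 / 1.1140 − 1 = 0.01706.

1.71%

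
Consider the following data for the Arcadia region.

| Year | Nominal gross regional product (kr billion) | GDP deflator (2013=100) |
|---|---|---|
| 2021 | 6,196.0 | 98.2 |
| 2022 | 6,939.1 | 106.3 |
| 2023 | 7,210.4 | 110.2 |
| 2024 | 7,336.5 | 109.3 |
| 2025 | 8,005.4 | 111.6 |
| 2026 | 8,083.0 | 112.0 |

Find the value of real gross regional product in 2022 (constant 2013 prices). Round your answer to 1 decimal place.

kr 6,527.8 billion

Real gross regional product 2022 = 6939.1 / 1.063 = 6527.85.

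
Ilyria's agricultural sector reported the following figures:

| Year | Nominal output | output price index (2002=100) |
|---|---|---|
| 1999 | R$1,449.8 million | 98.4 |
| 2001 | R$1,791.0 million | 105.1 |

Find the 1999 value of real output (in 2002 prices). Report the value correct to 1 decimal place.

R$1,473.4 million

Real output = Nominal / (output price index/100) = 1449.8 / 0.984 = 1473.37.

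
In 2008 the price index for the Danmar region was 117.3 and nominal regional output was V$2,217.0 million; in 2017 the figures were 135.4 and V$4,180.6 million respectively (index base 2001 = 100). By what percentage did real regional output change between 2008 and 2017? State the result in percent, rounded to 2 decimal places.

63.36%

Real regional output 2008 = 2217.0 / 1.173 = 1890.03.
Real regional output 2017 = 4180.6 / 1.354 = 3087.59.
Real growth = 3087.59 / 1890.03 − 1 = 0.6336.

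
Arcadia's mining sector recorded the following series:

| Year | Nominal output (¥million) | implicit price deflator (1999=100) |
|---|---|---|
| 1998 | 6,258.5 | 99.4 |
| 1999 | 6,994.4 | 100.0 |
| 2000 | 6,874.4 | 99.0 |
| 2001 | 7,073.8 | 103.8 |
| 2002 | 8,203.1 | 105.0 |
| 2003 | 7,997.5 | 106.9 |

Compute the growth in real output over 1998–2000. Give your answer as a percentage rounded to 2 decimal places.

10.28%

Real output 1998 = 6258.5/0.994 = 6296.28.
Real output 2000 = 6874.4/0.990 = 6943.84.
Change = 6943.84/6296.28 − 1 = 0.1028.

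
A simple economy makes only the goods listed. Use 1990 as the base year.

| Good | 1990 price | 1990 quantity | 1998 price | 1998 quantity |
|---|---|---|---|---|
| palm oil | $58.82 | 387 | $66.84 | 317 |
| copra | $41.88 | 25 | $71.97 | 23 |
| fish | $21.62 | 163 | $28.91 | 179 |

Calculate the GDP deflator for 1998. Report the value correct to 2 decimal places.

Nominal GDP 1998 = 66.84·317 + 71.97·23 + 28.91·179 = 28018.48.
Real GDP 1998 (at 1990 prices) = 58.82·317 + 41.88·23 + 21.62·179 = 23479.16.
Deflator = Nominal/Real × 100 = 28018.48/23479.16 × 100 = 119.333.

119.33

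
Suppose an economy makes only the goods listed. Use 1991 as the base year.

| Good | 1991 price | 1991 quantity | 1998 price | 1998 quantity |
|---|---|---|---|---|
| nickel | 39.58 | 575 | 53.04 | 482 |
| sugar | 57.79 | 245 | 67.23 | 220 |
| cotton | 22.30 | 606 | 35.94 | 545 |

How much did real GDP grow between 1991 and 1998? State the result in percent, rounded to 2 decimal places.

Real GDP 1991 = Nominal GDP 1991 = 39.58·575 + 57.79·245 + 22.30·606 = 50430.85.
Real GDP 1998 (at 1991 prices) = 39.58·482 + 57.79·220 + 22.30·545 = 43944.86.
Real growth = 43944.86/50430.85 − 1 = -0.1286.

-12.86%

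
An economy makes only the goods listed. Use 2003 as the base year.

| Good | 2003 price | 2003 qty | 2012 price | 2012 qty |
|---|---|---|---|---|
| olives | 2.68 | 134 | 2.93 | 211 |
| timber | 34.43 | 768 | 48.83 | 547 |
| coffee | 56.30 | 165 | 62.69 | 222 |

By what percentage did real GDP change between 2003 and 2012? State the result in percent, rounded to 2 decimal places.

-11.62%

Real GDP 2003 = Nominal GDP 2003 = 2.68·134 + 34.43·768 + 56.30·165 = 36090.86.
Real GDP 2012 (at 2003 prices) = 2.68·211 + 34.43·547 + 56.30·222 = 31897.29.
Real growth = 31897.29/36090.86 − 1 = -0.1162.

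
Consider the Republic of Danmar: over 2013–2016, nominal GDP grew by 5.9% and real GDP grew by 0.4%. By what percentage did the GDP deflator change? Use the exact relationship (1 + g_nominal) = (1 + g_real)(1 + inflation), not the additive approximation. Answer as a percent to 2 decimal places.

(1 + g_nom) = (1 + g_real)(1 + π), so π = 1.0590 / 1.0040 − 1 = 0.05478.

5.48%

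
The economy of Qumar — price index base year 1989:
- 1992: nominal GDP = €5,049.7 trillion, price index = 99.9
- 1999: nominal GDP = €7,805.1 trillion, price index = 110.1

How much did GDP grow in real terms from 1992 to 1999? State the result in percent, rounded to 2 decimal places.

Deflate each year: 1992 → 5049.7/0.999 = 5054.75; 1999 → 7805.1/1.101 = 7089.10.
So real GDP changed by 7089.10/5054.75 − 1 = 0.4025, i.e. 40.25%.

40.25%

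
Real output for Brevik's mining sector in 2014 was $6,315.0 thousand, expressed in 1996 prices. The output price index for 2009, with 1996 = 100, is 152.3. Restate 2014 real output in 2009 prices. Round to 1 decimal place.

Real output in 2009 prices = Real output in 1996 prices × (P_2009/P_1996) = 6315.0 × 1.523 = 9617.75.

$9,617.7 thousand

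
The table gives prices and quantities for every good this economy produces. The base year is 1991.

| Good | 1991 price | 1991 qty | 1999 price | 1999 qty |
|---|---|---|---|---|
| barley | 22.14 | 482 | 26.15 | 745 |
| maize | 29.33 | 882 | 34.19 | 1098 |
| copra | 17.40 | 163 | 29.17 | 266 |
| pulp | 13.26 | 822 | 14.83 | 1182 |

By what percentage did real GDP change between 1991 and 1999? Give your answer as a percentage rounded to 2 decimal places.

37.24%

Real GDP 1991 = Nominal GDP 1991 = 22.14·482 + 29.33·882 + 17.40·163 + 13.26·822 = 50276.46.
Real GDP 1999 (at 1991 prices) = 22.14·745 + 29.33·1098 + 17.40·266 + 13.26·1182 = 69000.36.
Real growth = 69000.36/50276.46 − 1 = 0.3724.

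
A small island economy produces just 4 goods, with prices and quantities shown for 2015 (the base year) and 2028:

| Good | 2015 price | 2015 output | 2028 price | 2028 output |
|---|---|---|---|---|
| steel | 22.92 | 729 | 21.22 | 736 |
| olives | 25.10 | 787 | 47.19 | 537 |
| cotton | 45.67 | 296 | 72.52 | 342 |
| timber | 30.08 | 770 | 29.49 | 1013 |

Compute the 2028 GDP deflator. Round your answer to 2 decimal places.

Nominal GDP 2028 = 21.22·736 + 47.19·537 + 72.52·342 + 29.49·1013 = 95634.16.
Real GDP 2028 (at 2015 prices) = 22.92·736 + 25.10·537 + 45.67·342 + 30.08·1013 = 76438.00.
Deflator = Nominal/Real × 100 = 95634.16/76438.00 × 100 = 125.113.

125.11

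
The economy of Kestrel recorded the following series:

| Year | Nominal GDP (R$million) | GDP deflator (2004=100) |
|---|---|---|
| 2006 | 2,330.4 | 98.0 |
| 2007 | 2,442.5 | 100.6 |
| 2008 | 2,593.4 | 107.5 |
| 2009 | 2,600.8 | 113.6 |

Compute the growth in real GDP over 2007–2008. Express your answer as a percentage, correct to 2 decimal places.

-0.64%

Real GDP 2007 = 2442.5/1.006 = 2427.93.
Real GDP 2008 = 2593.4/1.075 = 2412.47.
Change = 2412.47/2427.93 − 1 = -0.0064.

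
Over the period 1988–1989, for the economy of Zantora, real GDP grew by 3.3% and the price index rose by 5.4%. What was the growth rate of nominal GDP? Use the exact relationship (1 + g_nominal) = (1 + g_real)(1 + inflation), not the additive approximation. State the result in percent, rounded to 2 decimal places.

(1 + g_nom) = (1 + g_real)(1 + π) = 1.0330 × 1.0540 = 1.08878.

8.88%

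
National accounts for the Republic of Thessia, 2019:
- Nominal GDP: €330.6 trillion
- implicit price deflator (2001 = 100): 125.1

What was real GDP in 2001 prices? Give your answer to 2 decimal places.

€264.27 trillion

Real GDP = Nominal / (implicit price deflator/100) = 330.6 / 1.251 = 264.27.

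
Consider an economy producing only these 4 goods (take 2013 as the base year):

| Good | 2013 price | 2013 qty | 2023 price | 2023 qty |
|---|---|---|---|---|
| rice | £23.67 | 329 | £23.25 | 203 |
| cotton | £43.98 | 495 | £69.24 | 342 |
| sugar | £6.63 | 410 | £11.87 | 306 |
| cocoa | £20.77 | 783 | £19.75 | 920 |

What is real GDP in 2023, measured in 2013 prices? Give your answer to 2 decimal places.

£40983.35

Real GDP 2023 = Σ (p_2013 × q_2023) = 23.67·203 + 43.98·342 + 6.63·306 + 20.77·920 = 40983.35.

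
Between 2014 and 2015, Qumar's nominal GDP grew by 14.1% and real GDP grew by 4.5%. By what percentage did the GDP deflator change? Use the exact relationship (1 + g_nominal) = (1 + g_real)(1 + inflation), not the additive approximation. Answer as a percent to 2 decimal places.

9.19%

(1 + g_nom) = (1 + g_real)(1 + π), so π = 1.1410 / 1.0450 − 1 = 0.09187.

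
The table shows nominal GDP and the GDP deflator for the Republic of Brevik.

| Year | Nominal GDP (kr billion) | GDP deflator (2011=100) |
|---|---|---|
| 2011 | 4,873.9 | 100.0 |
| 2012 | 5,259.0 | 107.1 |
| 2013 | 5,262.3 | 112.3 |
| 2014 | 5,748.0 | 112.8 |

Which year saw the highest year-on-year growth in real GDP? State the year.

2012: real = 5259.0/1.071 = 4910.36; growth vs 2011 (4873.90) = 0.75%.
2013: real = 5262.3/1.123 = 4685.93; growth vs 2012 (4910.36) = -4.57%.
2014: real = 5748.0/1.128 = 5095.74; growth vs 2013 (4685.93) = 8.75%.

2014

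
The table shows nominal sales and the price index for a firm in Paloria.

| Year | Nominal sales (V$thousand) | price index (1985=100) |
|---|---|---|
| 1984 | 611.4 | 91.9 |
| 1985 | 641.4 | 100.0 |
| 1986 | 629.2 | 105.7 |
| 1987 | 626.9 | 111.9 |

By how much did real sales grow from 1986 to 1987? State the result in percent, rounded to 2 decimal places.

-5.89%

Real sales 1986 = 629.2/1.057 = 595.27.
Real sales 1987 = 626.9/1.119 = 560.23.
Change = 560.23/595.27 − 1 = -0.0589.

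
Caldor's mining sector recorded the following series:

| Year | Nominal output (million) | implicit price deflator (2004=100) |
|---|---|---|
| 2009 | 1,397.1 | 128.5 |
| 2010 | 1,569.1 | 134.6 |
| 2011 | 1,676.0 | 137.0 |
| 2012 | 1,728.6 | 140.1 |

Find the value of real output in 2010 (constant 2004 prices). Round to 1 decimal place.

1,165.8 million

Real output 2010 = 1569.1 / 1.346 = 1165.75.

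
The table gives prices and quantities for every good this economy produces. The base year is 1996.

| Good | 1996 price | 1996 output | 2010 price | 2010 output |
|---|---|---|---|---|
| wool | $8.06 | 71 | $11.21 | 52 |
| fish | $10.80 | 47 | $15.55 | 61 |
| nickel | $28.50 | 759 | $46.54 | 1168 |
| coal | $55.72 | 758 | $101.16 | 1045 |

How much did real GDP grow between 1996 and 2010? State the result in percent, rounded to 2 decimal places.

Real GDP 1996 = Nominal GDP 1996 = 8.06·71 + 10.80·47 + 28.50·759 + 55.72·758 = 64947.12.
Real GDP 2010 (at 1996 prices) = 8.06·52 + 10.80·61 + 28.50·1168 + 55.72·1045 = 92593.32.
Real growth = 92593.32/64947.12 − 1 = 0.4257.

42.57%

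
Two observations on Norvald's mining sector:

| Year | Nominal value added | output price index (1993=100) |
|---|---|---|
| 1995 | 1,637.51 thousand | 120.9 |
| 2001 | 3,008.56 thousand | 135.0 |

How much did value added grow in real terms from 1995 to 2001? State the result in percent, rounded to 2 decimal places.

64.54%

Real value added 1995 = 1637.51 / 1.209 = 1354.43.
Real value added 2001 = 3008.56 / 1.350 = 2228.56.
Real growth = 2228.56 / 1354.43 − 1 = 0.6454.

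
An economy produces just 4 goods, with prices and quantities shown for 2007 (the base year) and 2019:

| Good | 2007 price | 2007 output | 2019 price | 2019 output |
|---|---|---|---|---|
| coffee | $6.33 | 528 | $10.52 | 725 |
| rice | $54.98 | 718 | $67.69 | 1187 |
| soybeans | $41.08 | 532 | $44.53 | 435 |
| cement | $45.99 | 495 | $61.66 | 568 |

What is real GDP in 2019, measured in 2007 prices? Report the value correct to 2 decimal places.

$113842.63

Real GDP 2019 = Σ (p_2007 × q_2019) = 6.33·725 + 54.98·1187 + 41.08·435 + 45.99·568 = 113842.63.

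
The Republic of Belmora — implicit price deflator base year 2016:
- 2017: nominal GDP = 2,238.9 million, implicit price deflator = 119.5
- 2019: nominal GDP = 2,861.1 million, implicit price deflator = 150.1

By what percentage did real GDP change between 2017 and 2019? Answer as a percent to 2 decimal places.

1.74%

Deflate each year: 2017 → 2238.9/1.195 = 1873.56; 2019 → 2861.1/1.501 = 1906.13.
So real GDP changed by 1906.13/1873.56 − 1 = 0.0174, i.e. 1.74%.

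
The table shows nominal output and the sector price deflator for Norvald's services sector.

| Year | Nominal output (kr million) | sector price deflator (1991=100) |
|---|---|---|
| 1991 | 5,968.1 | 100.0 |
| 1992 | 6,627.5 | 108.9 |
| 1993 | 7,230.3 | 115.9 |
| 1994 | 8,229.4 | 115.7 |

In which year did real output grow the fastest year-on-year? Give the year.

1992: real = 6627.5/1.089 = 6085.86; growth vs 1991 (5968.10) = 1.97%.
1993: real = 7230.3/1.159 = 6238.40; growth vs 1992 (6085.86) = 2.51%.
1994: real = 8229.4/1.157 = 7112.71; growth vs 1993 (6238.40) = 14.01%.

1994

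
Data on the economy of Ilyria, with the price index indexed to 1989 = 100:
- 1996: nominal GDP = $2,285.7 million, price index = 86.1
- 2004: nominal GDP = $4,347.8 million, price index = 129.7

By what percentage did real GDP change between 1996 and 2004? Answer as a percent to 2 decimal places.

Real GDP 1996 = 2285.7 / 0.861 = 2654.70.
Real GDP 2004 = 4347.8 / 1.297 = 3352.20.
Real growth = 3352.20 / 2654.70 − 1 = 0.2627.

26.27%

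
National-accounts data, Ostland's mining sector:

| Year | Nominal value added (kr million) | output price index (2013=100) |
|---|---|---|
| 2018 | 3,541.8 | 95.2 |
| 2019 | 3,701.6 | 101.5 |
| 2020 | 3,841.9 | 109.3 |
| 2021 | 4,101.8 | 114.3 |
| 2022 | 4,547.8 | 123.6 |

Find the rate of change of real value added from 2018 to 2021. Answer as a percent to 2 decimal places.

Real value added 2018 = 3541.8/0.952 = 3720.38.
Real value added 2021 = 4101.8/1.143 = 3588.63.
Change = 3588.63/3720.38 − 1 = -0.0354.

-3.54%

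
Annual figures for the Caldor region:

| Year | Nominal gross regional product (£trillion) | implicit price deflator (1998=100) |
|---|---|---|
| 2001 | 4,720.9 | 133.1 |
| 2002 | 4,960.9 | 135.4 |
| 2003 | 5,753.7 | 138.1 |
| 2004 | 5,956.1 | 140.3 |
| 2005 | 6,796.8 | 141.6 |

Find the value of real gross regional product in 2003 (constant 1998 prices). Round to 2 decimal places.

£4,166.33 trillion

Real gross regional product 2003 = 5753.7 / 1.381 = 4166.33.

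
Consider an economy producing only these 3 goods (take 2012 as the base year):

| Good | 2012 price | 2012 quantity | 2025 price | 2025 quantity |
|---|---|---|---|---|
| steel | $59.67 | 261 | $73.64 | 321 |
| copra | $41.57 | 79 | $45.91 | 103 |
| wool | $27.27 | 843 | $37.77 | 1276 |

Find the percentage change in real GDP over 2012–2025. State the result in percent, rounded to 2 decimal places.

Real GDP 2012 = Nominal GDP 2012 = 59.67·261 + 41.57·79 + 27.27·843 = 41846.51.
Real GDP 2025 (at 2012 prices) = 59.67·321 + 41.57·103 + 27.27·1276 = 58232.30.
Real growth = 58232.30/41846.51 − 1 = 0.3916.

39.16%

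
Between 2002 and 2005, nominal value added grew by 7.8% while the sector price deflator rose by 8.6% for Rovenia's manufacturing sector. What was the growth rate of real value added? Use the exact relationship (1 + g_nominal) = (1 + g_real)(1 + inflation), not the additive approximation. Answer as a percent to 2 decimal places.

(1 + g_nom) = (1 + g_real)(1 + π), so g_real = 1.0780 / 1.0860 − 1 = -0.00737.

-0.74%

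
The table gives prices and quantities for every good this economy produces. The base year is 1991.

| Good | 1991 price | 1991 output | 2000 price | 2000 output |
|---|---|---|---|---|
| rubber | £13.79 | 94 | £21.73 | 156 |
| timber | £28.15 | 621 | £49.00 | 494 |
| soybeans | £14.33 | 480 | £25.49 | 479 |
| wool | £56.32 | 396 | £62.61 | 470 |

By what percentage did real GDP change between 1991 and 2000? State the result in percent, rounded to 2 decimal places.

2.99%

Real GDP 1991 = Nominal GDP 1991 = 13.79·94 + 28.15·621 + 14.33·480 + 56.32·396 = 47958.53.
Real GDP 2000 (at 1991 prices) = 13.79·156 + 28.15·494 + 14.33·479 + 56.32·470 = 49391.81.
Real growth = 49391.81/47958.53 − 1 = 0.0299.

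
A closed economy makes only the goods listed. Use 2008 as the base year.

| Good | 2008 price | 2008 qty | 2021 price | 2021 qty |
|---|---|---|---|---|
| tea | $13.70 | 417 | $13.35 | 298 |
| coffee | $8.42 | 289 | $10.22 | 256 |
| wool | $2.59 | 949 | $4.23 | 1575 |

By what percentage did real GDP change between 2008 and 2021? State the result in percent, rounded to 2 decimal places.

-2.70%

Real GDP 2008 = Nominal GDP 2008 = 13.70·417 + 8.42·289 + 2.59·949 = 10604.19.
Real GDP 2021 (at 2008 prices) = 13.70·298 + 8.42·256 + 2.59·1575 = 10317.37.
Real growth = 10317.37/10604.19 − 1 = -0.0270.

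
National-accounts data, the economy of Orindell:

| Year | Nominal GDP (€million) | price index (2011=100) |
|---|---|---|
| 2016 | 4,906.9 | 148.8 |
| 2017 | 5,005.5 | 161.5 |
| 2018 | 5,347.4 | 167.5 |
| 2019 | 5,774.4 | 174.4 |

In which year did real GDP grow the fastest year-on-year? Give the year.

2017: real = 5005.5/1.615 = 3099.38; growth vs 2016 (3297.65) = -6.01%.
2018: real = 5347.4/1.675 = 3192.48; growth vs 2017 (3099.38) = 3.00%.
2019: real = 5774.4/1.744 = 3311.01; growth vs 2018 (3192.48) = 3.71%.

2019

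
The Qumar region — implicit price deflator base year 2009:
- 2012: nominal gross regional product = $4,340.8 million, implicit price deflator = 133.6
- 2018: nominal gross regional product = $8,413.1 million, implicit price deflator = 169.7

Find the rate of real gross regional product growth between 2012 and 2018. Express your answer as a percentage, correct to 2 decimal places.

52.58%

Real gross regional product 2012 = 4340.8 / 1.336 = 3249.10.
Real gross regional product 2018 = 8413.1 / 1.697 = 4957.63.
Real growth = 4957.63 / 3249.10 − 1 = 0.5258.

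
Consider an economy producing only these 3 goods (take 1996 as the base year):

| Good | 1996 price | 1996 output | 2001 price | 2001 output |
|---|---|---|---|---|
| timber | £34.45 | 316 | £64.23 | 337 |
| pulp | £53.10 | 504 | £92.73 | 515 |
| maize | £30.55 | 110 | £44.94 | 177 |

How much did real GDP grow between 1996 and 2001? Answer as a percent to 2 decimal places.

8.18%

Real GDP 1996 = Nominal GDP 1996 = 34.45·316 + 53.10·504 + 30.55·110 = 41009.10.
Real GDP 2001 (at 1996 prices) = 34.45·337 + 53.10·515 + 30.55·177 = 44363.50.
Real growth = 44363.50/41009.10 − 1 = 0.0818.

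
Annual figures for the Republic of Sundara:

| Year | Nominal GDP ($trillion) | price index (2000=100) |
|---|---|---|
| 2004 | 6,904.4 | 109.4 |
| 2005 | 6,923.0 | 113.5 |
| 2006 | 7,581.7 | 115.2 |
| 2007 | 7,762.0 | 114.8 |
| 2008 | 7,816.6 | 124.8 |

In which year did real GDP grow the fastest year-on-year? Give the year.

2006

2005: real = 6923.0/1.135 = 6099.56; growth vs 2004 (6311.15) = -3.35%.
2006: real = 7581.7/1.152 = 6581.34; growth vs 2005 (6099.56) = 7.90%.
2007: real = 7762.0/1.148 = 6761.32; growth vs 2006 (6581.34) = 2.73%.
2008: real = 7816.6/1.248 = 6263.30; growth vs 2007 (6761.32) = -7.37%.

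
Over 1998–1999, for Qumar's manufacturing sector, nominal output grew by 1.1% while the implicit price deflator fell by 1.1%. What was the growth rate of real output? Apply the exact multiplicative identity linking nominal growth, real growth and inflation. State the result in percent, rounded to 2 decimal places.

2.22%

(1 + g_nom) = (1 + g_real)(1 + π), so g_real = 1.0110 / 0.9890 − 1 = 0.02224.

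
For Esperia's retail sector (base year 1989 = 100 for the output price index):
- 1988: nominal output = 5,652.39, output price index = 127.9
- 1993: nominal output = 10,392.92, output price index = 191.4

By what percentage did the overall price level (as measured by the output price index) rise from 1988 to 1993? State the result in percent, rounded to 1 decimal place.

Price-level change = 191.4 / 127.9 − 1 = 0.4965.

49.6%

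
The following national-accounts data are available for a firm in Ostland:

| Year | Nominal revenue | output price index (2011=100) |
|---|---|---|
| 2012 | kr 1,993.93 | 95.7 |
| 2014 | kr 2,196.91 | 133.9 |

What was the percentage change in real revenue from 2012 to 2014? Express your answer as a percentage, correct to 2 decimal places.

Real revenue 2012 = 1993.93 / 0.957 = 2083.52.
Real revenue 2014 = 2196.91 / 1.339 = 1640.71.
Real growth = 1640.71 / 2083.52 − 1 = -0.2125.

-21.25%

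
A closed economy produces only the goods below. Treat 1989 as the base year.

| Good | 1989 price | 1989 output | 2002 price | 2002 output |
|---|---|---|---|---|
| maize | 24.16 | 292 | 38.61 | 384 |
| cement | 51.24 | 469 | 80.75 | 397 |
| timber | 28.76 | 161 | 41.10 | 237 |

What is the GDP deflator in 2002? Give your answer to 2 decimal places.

Nominal GDP 2002 = 38.61·384 + 80.75·397 + 41.10·237 = 56624.69.
Real GDP 2002 (at 1989 prices) = 24.16·384 + 51.24·397 + 28.76·237 = 36435.84.
Deflator = Nominal/Real × 100 = 56624.69/36435.84 × 100 = 155.409.

155.41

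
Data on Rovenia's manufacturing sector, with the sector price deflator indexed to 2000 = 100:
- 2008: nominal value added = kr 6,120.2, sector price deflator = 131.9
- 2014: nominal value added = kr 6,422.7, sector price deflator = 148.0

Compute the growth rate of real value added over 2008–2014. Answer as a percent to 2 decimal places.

-6.47%

Real value added 2008 = 6120.2 / 1.319 = 4640.03.
Real value added 2014 = 6422.7 / 1.480 = 4339.66.
Real growth = 4339.66 / 4640.03 − 1 = -0.0647.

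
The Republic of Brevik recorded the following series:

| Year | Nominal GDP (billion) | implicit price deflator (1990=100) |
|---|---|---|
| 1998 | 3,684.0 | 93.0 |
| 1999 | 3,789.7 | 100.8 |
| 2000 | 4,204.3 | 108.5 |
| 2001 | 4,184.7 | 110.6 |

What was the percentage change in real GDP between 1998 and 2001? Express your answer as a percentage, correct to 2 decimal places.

-4.48%

Real GDP 1998 = 3684.0/0.930 = 3961.29.
Real GDP 2001 = 4184.7/1.106 = 3783.63.
Change = 3783.63/3961.29 − 1 = -0.0448.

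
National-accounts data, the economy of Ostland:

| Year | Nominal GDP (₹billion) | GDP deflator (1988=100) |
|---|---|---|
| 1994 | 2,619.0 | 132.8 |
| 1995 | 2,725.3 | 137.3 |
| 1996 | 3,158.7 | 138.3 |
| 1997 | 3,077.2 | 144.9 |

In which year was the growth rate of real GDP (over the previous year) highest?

1995: real = 2725.3/1.373 = 1984.92; growth vs 1994 (1972.14) = 0.65%.
1996: real = 3158.7/1.383 = 2283.95; growth vs 1995 (1984.92) = 15.07%.
1997: real = 3077.2/1.449 = 2123.67; growth vs 1996 (2283.95) = -7.02%.

1996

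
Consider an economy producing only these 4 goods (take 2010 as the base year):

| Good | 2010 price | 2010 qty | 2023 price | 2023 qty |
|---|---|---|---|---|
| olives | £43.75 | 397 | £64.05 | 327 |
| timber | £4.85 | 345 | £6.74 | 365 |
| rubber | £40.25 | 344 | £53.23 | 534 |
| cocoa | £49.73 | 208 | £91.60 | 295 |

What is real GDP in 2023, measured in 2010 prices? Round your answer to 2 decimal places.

Real GDP 2023 = Σ (p_2010 × q_2023) = 43.75·327 + 4.85·365 + 40.25·534 + 49.73·295 = 52240.35.

£52240.35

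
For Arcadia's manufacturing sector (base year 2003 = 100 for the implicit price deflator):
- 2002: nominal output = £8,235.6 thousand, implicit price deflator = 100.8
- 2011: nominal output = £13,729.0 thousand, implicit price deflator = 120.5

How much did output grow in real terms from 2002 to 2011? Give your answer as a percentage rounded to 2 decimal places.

Real output 2002 = 8235.6 / 1.008 = 8170.24.
Real output 2011 = 13729.0 / 1.205 = 11393.36.
Real growth = 11393.36 / 8170.24 − 1 = 0.3945.

39.45%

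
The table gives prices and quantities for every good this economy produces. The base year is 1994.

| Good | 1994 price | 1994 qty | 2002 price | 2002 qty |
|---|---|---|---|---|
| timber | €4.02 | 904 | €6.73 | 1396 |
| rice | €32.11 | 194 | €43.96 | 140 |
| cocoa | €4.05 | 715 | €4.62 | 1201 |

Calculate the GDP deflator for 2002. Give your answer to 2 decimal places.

Nominal GDP 2002 = 6.73·1396 + 43.96·140 + 4.62·1201 = 21098.10.
Real GDP 2002 (at 1994 prices) = 4.02·1396 + 32.11·140 + 4.05·1201 = 14971.37.
Deflator = Nominal/Real × 100 = 21098.10/14971.37 × 100 = 140.923.

140.92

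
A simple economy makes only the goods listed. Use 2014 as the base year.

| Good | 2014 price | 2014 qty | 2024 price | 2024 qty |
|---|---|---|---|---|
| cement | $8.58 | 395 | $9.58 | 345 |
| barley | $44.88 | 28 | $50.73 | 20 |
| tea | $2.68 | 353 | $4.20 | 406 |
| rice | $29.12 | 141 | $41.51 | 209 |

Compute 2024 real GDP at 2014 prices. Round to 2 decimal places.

$11031.86

Real GDP 2024 = Σ (p_2014 × q_2024) = 8.58·345 + 44.88·20 + 2.68·406 + 29.12·209 = 11031.86.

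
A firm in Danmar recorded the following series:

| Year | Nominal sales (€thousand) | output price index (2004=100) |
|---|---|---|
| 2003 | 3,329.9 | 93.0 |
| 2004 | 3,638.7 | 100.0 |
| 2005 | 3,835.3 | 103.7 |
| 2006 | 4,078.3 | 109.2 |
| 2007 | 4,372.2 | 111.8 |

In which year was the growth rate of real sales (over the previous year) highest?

2007

2004: real = 3638.7/1.000 = 3638.70; growth vs 2003 (3580.54) = 1.62%.
2005: real = 3835.3/1.037 = 3698.46; growth vs 2004 (3638.70) = 1.64%.
2006: real = 4078.3/1.092 = 3734.71; growth vs 2005 (3698.46) = 0.98%.
2007: real = 4372.2/1.118 = 3910.73; growth vs 2006 (3734.71) = 4.71%.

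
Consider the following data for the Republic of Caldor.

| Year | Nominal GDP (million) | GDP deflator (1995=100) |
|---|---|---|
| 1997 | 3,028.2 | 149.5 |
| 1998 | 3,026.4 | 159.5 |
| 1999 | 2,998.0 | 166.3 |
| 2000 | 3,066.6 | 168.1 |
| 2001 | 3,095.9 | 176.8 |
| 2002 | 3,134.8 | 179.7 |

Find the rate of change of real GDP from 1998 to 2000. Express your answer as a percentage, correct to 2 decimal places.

Real GDP 1998 = 3026.4/1.595 = 1897.43.
Real GDP 2000 = 3066.6/1.681 = 1824.27.
Change = 1824.27/1897.43 − 1 = -0.0386.

-3.86%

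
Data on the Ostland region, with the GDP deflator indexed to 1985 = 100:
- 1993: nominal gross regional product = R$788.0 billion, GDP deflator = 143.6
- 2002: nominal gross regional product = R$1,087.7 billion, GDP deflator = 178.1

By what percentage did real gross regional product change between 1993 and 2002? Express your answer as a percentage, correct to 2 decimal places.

11.29%

Deflate each year: 1993 → 788.0/1.436 = 548.75; 2002 → 1087.7/1.781 = 610.72.
So real gross regional product changed by 610.72/548.75 − 1 = 0.1129, i.e. 11.29%.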